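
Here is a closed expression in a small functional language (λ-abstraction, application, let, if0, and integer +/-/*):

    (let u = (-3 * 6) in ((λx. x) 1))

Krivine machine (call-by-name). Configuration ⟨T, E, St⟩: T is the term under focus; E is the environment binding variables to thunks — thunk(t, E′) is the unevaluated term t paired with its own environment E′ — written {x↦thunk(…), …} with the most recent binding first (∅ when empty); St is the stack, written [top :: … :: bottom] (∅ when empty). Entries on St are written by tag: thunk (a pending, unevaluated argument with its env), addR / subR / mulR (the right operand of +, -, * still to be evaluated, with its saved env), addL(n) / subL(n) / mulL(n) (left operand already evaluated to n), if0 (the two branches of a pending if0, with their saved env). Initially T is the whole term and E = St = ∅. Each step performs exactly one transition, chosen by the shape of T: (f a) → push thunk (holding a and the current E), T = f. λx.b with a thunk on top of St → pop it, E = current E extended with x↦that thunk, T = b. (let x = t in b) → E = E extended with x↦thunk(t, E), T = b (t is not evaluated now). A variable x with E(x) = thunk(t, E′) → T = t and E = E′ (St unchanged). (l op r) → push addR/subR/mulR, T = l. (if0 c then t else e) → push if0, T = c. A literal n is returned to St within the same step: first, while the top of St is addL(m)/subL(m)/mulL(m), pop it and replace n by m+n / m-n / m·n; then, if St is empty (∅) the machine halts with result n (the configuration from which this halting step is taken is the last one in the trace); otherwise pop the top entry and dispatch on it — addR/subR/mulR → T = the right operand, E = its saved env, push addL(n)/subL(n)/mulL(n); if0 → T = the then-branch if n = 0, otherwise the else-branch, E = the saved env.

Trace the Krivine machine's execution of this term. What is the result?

Answer: 1

Derivation:
step 0: [T=(let u = (-3 * 6) in ((λx. x) 1)) | E=∅ | St=∅]
step 1: [T=((λx. x) 1) | E={u↦thunk((-3 * 6), ∅)} | St=∅]
step 2: [T=(λx. x) | E={u↦thunk((-3 * 6), ∅)} | St=[thunk]]
step 3: [T=x | E={x↦thunk(1, {u↦thunk((-3 * 6), ∅)}), u↦thunk((-3 * 6), ∅)} | St=∅]
step 4: [T=1 | E={u↦thunk((-3 * 6), ∅)} | St=∅]
→ final value 1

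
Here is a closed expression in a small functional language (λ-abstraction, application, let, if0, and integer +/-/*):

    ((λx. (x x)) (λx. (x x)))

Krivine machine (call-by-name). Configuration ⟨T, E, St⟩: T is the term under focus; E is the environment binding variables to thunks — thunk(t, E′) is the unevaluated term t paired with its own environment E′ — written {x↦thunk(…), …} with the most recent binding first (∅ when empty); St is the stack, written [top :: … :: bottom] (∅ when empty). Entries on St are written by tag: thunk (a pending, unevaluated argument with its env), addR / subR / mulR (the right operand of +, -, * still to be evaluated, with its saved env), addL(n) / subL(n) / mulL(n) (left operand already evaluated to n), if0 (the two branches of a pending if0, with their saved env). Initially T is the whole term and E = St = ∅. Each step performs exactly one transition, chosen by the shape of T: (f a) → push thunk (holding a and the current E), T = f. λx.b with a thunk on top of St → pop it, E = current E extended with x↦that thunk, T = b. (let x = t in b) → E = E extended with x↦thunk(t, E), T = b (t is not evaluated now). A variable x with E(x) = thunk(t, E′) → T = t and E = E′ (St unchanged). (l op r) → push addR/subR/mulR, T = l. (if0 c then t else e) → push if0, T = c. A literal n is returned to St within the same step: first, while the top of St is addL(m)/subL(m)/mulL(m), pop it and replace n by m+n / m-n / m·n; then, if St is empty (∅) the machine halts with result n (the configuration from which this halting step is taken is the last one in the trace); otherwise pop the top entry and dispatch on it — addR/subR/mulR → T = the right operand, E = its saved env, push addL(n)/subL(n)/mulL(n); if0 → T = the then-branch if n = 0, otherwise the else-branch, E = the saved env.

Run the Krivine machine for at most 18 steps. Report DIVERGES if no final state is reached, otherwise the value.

Answer: DIVERGES (no final state within 18 steps)

Machine steps:
[0] [T=((λx. (x x)) (λx. (x x))) | E=∅ | St=∅]
[1] [T=(λx. (x x)) | E=∅ | St=[thunk]]
[2] [T=(x x) | E={x↦thunk((λx. (x x)), ∅)} | St=∅]
[3] [T=x | E={x↦thunk((λx. (x x)), ∅)} | St=[thunk]]
[4] [T=(λx. (x x)) | E=∅ | St=[thunk]]
[5] [T=(x x) | E={x↦thunk(x, {x↦thunk((λx. (x x)), ∅)})} | St=∅]
[6] [T=x | E={x↦thunk(x, {x↦thunk((λx. (x x)), ∅)})} | St=[thunk]]
[7] [T=x | E={x↦thunk((λx. (x x)), ∅)} | St=[thunk]]
[8] [T=(λx. (x x)) | E=∅ | St=[thunk]]
[9] [T=(x x) | E={x↦thunk(x, {x↦thunk(x, {x↦thunk((λx. (x x)), ∅)})})} | St=∅]
[10] [T=x | E={x↦thunk(x, {x↦thunk(x, {x↦thunk((λx. (x x)), ∅)})})} | St=[thunk]]
[11] [T=x | E={x↦thunk(x, {x↦thunk((λx. (x x)), ∅)})} | St=[thunk]]
[12] [T=x | E={x↦thunk((λx. (x x)), ∅)} | St=[thunk]]
[13] [T=(λx. (x x)) | E=∅ | St=[thunk]]
[14] [T=(x x) | E={x↦thunk(x, {x↦thunk(x, {x↦thunk(x, {x↦thunk((λx. (x x)), ∅)})})})} | St=∅]
[15] [T=x | E={x↦thunk(x, {x↦thunk(x, {x↦thunk(x, {x↦thunk((λx. (x x)), ∅)})})})} | St=[thunk]]
[16] [T=x | E={x↦thunk(x, {x↦thunk(x, {x↦thunk((λx. (x x)), ∅)})})} | St=[thunk]]
[17] [T=x | E={x↦thunk(x, {x↦thunk((λx. (x x)), ∅)})} | St=[thunk]]
[18] [T=x | E={x↦thunk((λx. (x x)), ∅)} | St=[thunk]]
→ 18 transitions taken and the configuration is still not final: no result within 18 steps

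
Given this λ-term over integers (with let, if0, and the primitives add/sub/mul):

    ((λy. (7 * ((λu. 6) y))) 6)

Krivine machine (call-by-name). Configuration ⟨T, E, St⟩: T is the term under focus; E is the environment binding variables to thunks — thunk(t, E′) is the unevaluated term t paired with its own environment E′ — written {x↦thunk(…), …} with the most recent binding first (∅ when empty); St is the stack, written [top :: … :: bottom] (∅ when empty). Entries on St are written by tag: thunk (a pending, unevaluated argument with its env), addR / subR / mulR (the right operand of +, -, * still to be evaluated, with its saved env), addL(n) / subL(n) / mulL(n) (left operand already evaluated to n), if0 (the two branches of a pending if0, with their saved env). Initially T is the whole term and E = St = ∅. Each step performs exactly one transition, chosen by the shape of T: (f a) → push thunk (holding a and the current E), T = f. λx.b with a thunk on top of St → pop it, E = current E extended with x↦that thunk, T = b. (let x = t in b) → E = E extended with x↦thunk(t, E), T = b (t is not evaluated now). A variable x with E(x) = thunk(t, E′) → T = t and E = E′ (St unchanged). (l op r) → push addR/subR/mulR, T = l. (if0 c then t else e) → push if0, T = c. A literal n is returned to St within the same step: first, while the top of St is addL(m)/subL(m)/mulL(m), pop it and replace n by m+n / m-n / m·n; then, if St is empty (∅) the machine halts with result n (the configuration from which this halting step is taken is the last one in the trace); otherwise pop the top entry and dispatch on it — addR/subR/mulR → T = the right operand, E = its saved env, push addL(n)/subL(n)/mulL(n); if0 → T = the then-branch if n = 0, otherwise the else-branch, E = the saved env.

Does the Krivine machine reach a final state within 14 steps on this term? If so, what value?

Answer: 42

Execution trace:
t=0: <T=((λy. (7 * ((λu. 6) y))) 6), E=∅, St=∅>
t=1: <T=(λy. (7 * ((λu. 6) y))), E=∅, St=[thunk]>
t=2: <T=(7 * ((λu. 6) y)), E={y↦thunk(6, ∅)}, St=∅>
t=3: <T=7, E={y↦thunk(6, ∅)}, St=[mulR]>
t=4: <T=((λu. 6) y), E={y↦thunk(6, ∅)}, St=[mulL(7)]>
t=5: <T=(λu. 6), E={y↦thunk(6, ∅)}, St=[thunk :: mulL(7)]>
t=6: <T=6, E={u↦thunk(y, {y↦thunk(6, ∅)}), y↦thunk(6, ∅)}, St=[mulL(7)]>
→ final value 42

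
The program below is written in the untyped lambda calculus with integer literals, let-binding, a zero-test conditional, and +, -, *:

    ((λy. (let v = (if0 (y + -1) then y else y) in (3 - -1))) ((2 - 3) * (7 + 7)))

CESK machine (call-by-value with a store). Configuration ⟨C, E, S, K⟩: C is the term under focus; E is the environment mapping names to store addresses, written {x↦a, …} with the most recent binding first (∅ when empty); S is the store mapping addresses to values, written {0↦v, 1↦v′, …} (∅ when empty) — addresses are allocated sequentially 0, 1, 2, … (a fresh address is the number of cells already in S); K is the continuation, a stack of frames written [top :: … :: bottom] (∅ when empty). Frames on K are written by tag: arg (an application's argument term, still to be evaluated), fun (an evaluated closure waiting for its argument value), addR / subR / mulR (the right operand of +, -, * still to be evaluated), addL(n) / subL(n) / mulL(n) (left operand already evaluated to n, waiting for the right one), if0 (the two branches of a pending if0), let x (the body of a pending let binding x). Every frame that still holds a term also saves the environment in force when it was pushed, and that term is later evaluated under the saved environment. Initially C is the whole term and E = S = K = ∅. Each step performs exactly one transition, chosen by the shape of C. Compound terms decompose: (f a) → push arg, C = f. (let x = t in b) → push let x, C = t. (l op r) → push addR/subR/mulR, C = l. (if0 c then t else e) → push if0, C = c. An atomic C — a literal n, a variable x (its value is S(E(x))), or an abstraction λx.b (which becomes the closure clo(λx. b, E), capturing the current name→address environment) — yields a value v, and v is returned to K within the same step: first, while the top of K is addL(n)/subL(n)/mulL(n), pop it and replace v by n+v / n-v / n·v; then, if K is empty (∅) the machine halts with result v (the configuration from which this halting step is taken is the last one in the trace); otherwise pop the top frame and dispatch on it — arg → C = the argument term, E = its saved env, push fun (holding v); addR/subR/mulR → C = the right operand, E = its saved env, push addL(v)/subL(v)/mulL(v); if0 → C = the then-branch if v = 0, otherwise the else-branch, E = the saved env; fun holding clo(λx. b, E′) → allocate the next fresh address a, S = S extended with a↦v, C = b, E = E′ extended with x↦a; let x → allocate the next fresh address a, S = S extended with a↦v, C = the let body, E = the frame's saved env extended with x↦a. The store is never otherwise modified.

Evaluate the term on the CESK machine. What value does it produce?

[0] [C=((λy. (let v = (if0 (y + -1) then y else y) in (3 - -1))) ((2 - 3) * (7 + 7))) | E=∅ | S=∅ | K=∅]
[1] [C=(λy. (let v = (if0 (y + -1) then y else y) in (3 - -1))) | E=∅ | S=∅ | K=[arg]]
[2] [C=((2 - 3) * (7 + 7)) | E=∅ | S=∅ | K=[fun]]
[3] [C=(2 - 3) | E=∅ | S=∅ | K=[mulR :: fun]]
[4] [C=2 | E=∅ | S=∅ | K=[subR :: mulR :: fun]]
[5] [C=3 | E=∅ | S=∅ | K=[subL(2) :: mulR :: fun]]
[6] [C=(7 + 7) | E=∅ | S=∅ | K=[mulL(-1) :: fun]]
[7] [C=7 | E=∅ | S=∅ | K=[addR :: mulL(-1) :: fun]]
[8] [C=7 | E=∅ | S=∅ | K=[addL(7) :: mulL(-1) :: fun]]
[9] [C=(let v = (if0 (y + -1) then y else y) in (3 - -1)) | E={y↦0} | S={0↦-14} | K=∅]
[10] [C=(if0 (y + -1) then y else y) | E={y↦0} | S={0↦-14} | K=[let v]]
[11] [C=(y + -1) | E={y↦0} | S={0↦-14} | K=[if0 :: let v]]
[12] [C=y | E={y↦0} | S={0↦-14} | K=[addR :: if0 :: let v]]
[13] [C=-1 | E={y↦0} | S={0↦-14} | K=[addL(-14) :: if0 :: let v]]
[14] [C=y | E={y↦0} | S={0↦-14} | K=[let v]]
[15] [C=(3 - -1) | E={v↦1, y↦0} | S={0↦-14, 1↦-14} | K=∅]
[16] [C=3 | E={v↦1, y↦0} | S={0↦-14, 1↦-14} | K=[subR]]
[17] [C=-1 | E={v↦1, y↦0} | S={0↦-14, 1↦-14} | K=[subL(3)]]
→ final value 4

Answer: 4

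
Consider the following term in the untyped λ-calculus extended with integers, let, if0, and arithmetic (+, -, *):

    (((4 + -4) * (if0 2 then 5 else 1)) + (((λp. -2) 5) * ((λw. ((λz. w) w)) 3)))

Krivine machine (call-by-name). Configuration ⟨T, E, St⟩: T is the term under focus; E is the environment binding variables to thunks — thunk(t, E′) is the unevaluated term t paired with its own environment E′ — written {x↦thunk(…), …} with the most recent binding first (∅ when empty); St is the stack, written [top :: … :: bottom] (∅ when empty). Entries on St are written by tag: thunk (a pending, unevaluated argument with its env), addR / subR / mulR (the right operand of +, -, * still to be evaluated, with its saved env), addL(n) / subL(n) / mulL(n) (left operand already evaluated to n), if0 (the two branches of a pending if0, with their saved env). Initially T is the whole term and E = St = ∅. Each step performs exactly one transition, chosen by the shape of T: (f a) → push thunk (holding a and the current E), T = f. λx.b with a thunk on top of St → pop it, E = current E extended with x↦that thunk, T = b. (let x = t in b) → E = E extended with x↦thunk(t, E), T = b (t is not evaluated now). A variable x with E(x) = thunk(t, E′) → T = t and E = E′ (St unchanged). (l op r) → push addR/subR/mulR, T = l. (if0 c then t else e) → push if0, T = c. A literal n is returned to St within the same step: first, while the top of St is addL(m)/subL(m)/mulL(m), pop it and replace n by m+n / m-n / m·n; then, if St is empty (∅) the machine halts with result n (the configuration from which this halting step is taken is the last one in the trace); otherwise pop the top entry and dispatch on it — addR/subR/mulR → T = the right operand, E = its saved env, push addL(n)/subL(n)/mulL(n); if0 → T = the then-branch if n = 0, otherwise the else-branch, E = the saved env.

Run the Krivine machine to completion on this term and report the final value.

[0] ⟨T=(((4 + -4) * (if0 2 then 5 else 1)) + (((λp. -2) 5) * ((λw. ((λz. w) w)) 3))); E=∅; St=∅⟩
[1] ⟨T=((4 + -4) * (if0 2 then 5 else 1)); E=∅; St=[addR]⟩
[2] ⟨T=(4 + -4); E=∅; St=[mulR :: addR]⟩
[3] ⟨T=4; E=∅; St=[addR :: mulR :: addR]⟩
[4] ⟨T=-4; E=∅; St=[addL(4) :: mulR :: addR]⟩
[5] ⟨T=(if0 2 then 5 else 1); E=∅; St=[mulL(0) :: addR]⟩
[6] ⟨T=2; E=∅; St=[if0 :: mulL(0) :: addR]⟩
[7] ⟨T=1; E=∅; St=[mulL(0) :: addR]⟩
[8] ⟨T=(((λp. -2) 5) * ((λw. ((λz. w) w)) 3)); E=∅; St=[addL(0)]⟩
[9] ⟨T=((λp. -2) 5); E=∅; St=[mulR :: addL(0)]⟩
[10] ⟨T=(λp. -2); E=∅; St=[thunk :: mulR :: addL(0)]⟩
[11] ⟨T=-2; E={p↦thunk(5, ∅)}; St=[mulR :: addL(0)]⟩
[12] ⟨T=((λw. ((λz. w) w)) 3); E=∅; St=[mulL(-2) :: addL(0)]⟩
[13] ⟨T=(λw. ((λz. w) w)); E=∅; St=[thunk :: mulL(-2) :: addL(0)]⟩
[14] ⟨T=((λz. w) w); E={w↦thunk(3, ∅)}; St=[mulL(-2) :: addL(0)]⟩
[15] ⟨T=(λz. w); E={w↦thunk(3, ∅)}; St=[thunk :: mulL(-2) :: addL(0)]⟩
[16] ⟨T=w; E={z↦thunk(w, {w↦thunk(3, ∅)}), w↦thunk(3, ∅)}; St=[mulL(-2) :: addL(0)]⟩
[17] ⟨T=3; E=∅; St=[mulL(-2) :: addL(0)]⟩
→ final value -6

Answer: -6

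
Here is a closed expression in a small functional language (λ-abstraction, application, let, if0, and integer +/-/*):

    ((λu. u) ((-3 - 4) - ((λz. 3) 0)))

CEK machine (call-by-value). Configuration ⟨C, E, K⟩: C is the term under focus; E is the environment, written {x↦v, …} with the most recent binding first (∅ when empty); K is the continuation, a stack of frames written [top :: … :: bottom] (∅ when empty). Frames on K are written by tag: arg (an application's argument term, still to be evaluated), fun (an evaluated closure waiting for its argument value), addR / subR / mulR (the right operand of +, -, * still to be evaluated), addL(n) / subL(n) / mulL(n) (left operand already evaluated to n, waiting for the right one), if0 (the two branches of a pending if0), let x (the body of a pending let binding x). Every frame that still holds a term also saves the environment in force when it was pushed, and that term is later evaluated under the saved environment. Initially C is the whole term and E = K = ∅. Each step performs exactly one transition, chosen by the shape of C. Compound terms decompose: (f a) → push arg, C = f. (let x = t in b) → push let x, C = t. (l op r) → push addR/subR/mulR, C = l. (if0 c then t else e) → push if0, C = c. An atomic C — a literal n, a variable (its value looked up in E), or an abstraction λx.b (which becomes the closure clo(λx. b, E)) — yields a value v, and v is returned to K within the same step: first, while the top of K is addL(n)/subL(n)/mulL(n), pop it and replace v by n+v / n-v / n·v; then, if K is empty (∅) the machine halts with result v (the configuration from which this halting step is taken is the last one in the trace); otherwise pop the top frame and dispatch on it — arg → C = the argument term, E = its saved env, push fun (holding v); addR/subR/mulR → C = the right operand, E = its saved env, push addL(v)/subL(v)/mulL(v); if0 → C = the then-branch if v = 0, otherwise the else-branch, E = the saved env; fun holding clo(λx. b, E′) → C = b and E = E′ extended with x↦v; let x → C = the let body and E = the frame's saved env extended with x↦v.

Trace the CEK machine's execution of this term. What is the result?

0. ⟨C=((λu. u) ((-3 - 4) - ((λz. 3) 0))); E=∅; K=∅⟩
1. ⟨C=(λu. u); E=∅; K=[arg]⟩
2. ⟨C=((-3 - 4) - ((λz. 3) 0)); E=∅; K=[fun]⟩
3. ⟨C=(-3 - 4); E=∅; K=[subR :: fun]⟩
4. ⟨C=-3; E=∅; K=[subR :: subR :: fun]⟩
5. ⟨C=4; E=∅; K=[subL(-3) :: subR :: fun]⟩
6. ⟨C=((λz. 3) 0); E=∅; K=[subL(-7) :: fun]⟩
7. ⟨C=(λz. 3); E=∅; K=[arg :: subL(-7) :: fun]⟩
8. ⟨C=0; E=∅; K=[fun :: subL(-7) :: fun]⟩
9. ⟨C=3; E={z↦0}; K=[subL(-7) :: fun]⟩
10. ⟨C=u; E={u↦-10}; K=∅⟩
→ final value -10

Answer: -10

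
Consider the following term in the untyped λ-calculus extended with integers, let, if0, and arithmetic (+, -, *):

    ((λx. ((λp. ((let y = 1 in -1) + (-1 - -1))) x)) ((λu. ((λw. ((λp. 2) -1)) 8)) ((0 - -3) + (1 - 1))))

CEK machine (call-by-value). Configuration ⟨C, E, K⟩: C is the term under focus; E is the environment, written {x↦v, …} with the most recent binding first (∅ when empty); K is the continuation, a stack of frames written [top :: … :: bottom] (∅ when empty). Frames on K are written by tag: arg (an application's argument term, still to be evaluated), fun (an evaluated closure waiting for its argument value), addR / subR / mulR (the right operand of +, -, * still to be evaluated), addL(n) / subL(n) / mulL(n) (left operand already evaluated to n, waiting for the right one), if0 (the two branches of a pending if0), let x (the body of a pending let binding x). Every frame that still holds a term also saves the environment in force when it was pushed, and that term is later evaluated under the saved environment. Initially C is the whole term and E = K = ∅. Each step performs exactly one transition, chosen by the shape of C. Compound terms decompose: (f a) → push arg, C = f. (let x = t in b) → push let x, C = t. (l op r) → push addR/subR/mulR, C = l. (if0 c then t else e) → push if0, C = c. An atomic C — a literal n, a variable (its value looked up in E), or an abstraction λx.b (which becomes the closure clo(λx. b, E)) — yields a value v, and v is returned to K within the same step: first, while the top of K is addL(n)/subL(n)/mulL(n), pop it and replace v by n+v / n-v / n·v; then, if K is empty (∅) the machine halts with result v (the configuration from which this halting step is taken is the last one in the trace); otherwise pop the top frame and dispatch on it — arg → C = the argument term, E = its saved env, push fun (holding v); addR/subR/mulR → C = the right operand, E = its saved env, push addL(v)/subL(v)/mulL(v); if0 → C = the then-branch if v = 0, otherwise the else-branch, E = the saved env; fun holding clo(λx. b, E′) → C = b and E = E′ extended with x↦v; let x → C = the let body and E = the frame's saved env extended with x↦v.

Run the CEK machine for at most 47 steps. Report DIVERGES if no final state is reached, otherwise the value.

0. ⟨C=((λx. ((λp. ((let y = 1 in -1) + (-1 - -1))) x)) ((λu. ((λw. ((λp. 2) -1)) 8)) ((0 - -3) + (1 - 1)))); E=∅; K=∅⟩
1. ⟨C=(λx. ((λp. ((let y = 1 in -1) + (-1 - -1))) x)); E=∅; K=[arg]⟩
2. ⟨C=((λu. ((λw. ((λp. 2) -1)) 8)) ((0 - -3) + (1 - 1))); E=∅; K=[fun]⟩
3. ⟨C=(λu. ((λw. ((λp. 2) -1)) 8)); E=∅; K=[arg :: fun]⟩
4. ⟨C=((0 - -3) + (1 - 1)); E=∅; K=[fun :: fun]⟩
5. ⟨C=(0 - -3); E=∅; K=[addR :: fun :: fun]⟩
6. ⟨C=0; E=∅; K=[subR :: addR :: fun :: fun]⟩
7. ⟨C=-3; E=∅; K=[subL(0) :: addR :: fun :: fun]⟩
8. ⟨C=(1 - 1); E=∅; K=[addL(3) :: fun :: fun]⟩
9. ⟨C=1; E=∅; K=[subR :: addL(3) :: fun :: fun]⟩
10. ⟨C=1; E=∅; K=[subL(1) :: addL(3) :: fun :: fun]⟩
11. ⟨C=((λw. ((λp. 2) -1)) 8); E={u↦3}; K=[fun]⟩
12. ⟨C=(λw. ((λp. 2) -1)); E={u↦3}; K=[arg :: fun]⟩
13. ⟨C=8; E={u↦3}; K=[fun :: fun]⟩
14. ⟨C=((λp. 2) -1); E={w↦8, u↦3}; K=[fun]⟩
15. ⟨C=(λp. 2); E={w↦8, u↦3}; K=[arg :: fun]⟩
16. ⟨C=-1; E={w↦8, u↦3}; K=[fun :: fun]⟩
17. ⟨C=2; E={p↦-1, w↦8, u↦3}; K=[fun]⟩
18. ⟨C=((λp. ((let y = 1 in -1) + (-1 - -1))) x); E={x↦2}; K=∅⟩
19. ⟨C=(λp. ((let y = 1 in -1) + (-1 - -1))); E={x↦2}; K=[arg]⟩
20. ⟨C=x; E={x↦2}; K=[fun]⟩
21. ⟨C=((let y = 1 in -1) + (-1 - -1)); E={p↦2, x↦2}; K=∅⟩
22. ⟨C=(let y = 1 in -1); E={p↦2, x↦2}; K=[addR]⟩
23. ⟨C=1; E={p↦2, x↦2}; K=[let y :: addR]⟩
24. ⟨C=-1; E={y↦1, p↦2, x↦2}; K=[addR]⟩
25. ⟨C=(-1 - -1); E={p↦2, x↦2}; K=[addL(-1)]⟩
26. ⟨C=-1; E={p↦2, x↦2}; K=[subR :: addL(-1)]⟩
27. ⟨C=-1; E={p↦2, x↦2}; K=[subL(-1) :: addL(-1)]⟩
→ final value -1

Answer: -1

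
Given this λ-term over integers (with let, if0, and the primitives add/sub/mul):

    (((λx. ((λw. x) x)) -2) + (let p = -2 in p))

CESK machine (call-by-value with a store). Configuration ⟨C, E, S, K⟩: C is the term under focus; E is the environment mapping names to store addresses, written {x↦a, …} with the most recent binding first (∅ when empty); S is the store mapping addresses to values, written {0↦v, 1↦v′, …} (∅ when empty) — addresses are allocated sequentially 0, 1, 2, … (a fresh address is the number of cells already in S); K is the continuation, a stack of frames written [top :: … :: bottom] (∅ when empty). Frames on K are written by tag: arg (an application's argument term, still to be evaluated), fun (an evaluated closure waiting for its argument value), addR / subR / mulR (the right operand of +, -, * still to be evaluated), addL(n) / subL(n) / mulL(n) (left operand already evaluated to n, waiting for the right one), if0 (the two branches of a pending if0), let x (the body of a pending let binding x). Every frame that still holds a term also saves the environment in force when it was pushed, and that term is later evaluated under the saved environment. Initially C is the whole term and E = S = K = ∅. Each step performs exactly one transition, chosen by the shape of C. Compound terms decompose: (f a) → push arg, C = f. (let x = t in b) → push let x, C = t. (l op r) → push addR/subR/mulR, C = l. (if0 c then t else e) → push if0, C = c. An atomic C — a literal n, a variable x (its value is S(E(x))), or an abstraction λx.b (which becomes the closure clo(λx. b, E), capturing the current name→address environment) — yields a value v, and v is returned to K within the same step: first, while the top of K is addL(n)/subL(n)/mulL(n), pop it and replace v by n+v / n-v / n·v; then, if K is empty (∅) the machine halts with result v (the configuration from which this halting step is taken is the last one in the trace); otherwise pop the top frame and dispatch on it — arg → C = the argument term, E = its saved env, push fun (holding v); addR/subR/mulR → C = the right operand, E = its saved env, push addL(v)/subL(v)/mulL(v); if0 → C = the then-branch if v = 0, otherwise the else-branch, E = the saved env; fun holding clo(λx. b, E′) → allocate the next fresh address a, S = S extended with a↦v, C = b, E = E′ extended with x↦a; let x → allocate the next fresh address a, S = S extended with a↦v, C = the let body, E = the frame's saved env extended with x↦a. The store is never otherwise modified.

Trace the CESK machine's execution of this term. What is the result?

Answer: -4

Machine steps:
step 0: ⟨C=(((λx. ((λw. x) x)) -2) + (let p = -2 in p)); E=∅; S=∅; K=∅⟩
step 1: ⟨C=((λx. ((λw. x) x)) -2); E=∅; S=∅; K=[addR]⟩
step 2: ⟨C=(λx. ((λw. x) x)); E=∅; S=∅; K=[arg :: addR]⟩
step 3: ⟨C=-2; E=∅; S=∅; K=[fun :: addR]⟩
step 4: ⟨C=((λw. x) x); E={x↦0}; S={0↦-2}; K=[addR]⟩
step 5: ⟨C=(λw. x); E={x↦0}; S={0↦-2}; K=[arg :: addR]⟩
step 6: ⟨C=x; E={x↦0}; S={0↦-2}; K=[fun :: addR]⟩
step 7: ⟨C=x; E={w↦1, x↦0}; S={0↦-2, 1↦-2}; K=[addR]⟩
step 8: ⟨C=(let p = -2 in p); E=∅; S={0↦-2, 1↦-2}; K=[addL(-2)]⟩
step 9: ⟨C=-2; E=∅; S={0↦-2, 1↦-2}; K=[let p :: addL(-2)]⟩
step 10: ⟨C=p; E={p↦2}; S={0↦-2, 1↦-2, 2↦-2}; K=[addL(-2)]⟩
→ final value -4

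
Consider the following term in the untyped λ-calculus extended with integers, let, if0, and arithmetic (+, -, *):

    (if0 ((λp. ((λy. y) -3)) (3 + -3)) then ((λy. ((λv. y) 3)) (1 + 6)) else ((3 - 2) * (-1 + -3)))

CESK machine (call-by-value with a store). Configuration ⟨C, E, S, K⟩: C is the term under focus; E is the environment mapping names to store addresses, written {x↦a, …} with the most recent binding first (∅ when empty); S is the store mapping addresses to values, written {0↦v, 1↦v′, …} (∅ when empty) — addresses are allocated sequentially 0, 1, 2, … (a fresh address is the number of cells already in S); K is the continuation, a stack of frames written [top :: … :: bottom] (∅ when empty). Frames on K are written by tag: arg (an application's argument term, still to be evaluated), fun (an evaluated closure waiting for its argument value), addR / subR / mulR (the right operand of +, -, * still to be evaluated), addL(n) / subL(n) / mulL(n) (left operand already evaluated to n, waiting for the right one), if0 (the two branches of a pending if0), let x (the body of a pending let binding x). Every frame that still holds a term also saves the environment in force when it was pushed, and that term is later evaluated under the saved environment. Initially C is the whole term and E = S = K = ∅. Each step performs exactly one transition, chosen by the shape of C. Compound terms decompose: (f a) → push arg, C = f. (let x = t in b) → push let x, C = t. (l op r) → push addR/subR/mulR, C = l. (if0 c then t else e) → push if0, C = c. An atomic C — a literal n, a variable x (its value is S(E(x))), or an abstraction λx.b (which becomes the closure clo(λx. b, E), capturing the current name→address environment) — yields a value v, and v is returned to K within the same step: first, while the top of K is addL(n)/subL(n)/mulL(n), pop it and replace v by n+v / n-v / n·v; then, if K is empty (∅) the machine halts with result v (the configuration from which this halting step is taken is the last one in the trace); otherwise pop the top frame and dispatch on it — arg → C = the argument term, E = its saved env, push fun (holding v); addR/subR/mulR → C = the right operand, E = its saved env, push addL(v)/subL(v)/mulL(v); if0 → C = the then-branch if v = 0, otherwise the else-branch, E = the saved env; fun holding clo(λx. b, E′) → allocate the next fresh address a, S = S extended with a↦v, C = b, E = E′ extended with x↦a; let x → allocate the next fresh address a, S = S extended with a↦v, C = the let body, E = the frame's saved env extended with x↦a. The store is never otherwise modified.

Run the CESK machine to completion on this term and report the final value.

Answer: -4

Execution trace:
0. <C=(if0 ((λp. ((λy. y) -3)) (3 + -3)) then ((λy. ((λv. y) 3)) (1 + 6)) else ((3 - 2) * (-1 + -3))), E=∅, S=∅, K=∅>
1. <C=((λp. ((λy. y) -3)) (3 + -3)), E=∅, S=∅, K=[if0]>
2. <C=(λp. ((λy. y) -3)), E=∅, S=∅, K=[arg :: if0]>
3. <C=(3 + -3), E=∅, S=∅, K=[fun :: if0]>
4. <C=3, E=∅, S=∅, K=[addR :: fun :: if0]>
5. <C=-3, E=∅, S=∅, K=[addL(3) :: fun :: if0]>
6. <C=((λy. y) -3), E={p↦0}, S={0↦0}, K=[if0]>
7. <C=(λy. y), E={p↦0}, S={0↦0}, K=[arg :: if0]>
8. <C=-3, E={p↦0}, S={0↦0}, K=[fun :: if0]>
9. <C=y, E={y↦1, p↦0}, S={0↦0, 1↦-3}, K=[if0]>
10. <C=((3 - 2) * (-1 + -3)), E=∅, S={0↦0, 1↦-3}, K=∅>
11. <C=(3 - 2), E=∅, S={0↦0, 1↦-3}, K=[mulR]>
12. <C=3, E=∅, S={0↦0, 1↦-3}, K=[subR :: mulR]>
13. <C=2, E=∅, S={0↦0, 1↦-3}, K=[subL(3) :: mulR]>
14. <C=(-1 + -3), E=∅, S={0↦0, 1↦-3}, K=[mulL(1)]>
15. <C=-1, E=∅, S={0↦0, 1↦-3}, K=[addR :: mulL(1)]>
16. <C=-3, E=∅, S={0↦0, 1↦-3}, K=[addL(-1) :: mulL(1)]>
→ final value -4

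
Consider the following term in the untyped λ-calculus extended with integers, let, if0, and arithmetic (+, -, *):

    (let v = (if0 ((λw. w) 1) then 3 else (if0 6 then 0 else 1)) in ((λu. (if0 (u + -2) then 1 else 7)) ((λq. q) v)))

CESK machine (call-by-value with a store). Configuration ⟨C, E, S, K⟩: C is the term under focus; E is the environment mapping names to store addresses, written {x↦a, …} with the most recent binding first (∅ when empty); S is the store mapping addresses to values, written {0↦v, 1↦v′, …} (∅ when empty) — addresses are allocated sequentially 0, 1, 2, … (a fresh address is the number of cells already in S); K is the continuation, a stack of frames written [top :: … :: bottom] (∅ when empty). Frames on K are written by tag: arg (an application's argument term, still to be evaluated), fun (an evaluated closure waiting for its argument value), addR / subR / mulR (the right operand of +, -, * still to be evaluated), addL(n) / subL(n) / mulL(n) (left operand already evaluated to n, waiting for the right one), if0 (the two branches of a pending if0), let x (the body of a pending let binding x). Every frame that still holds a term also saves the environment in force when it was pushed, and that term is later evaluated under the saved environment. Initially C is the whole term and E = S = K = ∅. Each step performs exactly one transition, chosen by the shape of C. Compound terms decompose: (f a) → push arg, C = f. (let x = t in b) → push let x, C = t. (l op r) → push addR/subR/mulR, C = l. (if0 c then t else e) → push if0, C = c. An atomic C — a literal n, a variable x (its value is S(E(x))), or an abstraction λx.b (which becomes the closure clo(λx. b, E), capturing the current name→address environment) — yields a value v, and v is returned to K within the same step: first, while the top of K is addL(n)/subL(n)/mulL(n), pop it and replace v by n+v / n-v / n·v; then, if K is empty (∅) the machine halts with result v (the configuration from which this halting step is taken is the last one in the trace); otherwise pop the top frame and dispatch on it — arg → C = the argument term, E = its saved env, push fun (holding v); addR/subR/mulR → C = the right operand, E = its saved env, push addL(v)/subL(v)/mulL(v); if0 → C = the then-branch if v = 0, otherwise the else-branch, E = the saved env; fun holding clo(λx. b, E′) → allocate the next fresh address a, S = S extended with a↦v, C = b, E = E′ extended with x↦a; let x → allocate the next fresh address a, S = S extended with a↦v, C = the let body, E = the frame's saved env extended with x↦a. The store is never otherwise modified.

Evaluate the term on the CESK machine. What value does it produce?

Answer: 7

Execution trace:
step 0: ⟨C=(let v = (if0 ((λw. w) 1) then 3 else (if0 6 then 0 else 1)) in ((λu. (if0 (u + -2) then 1 else 7)) ((λq. q) v))); E=∅; S=∅; K=∅⟩
step 1: ⟨C=(if0 ((λw. w) 1) then 3 else (if0 6 then 0 else 1)); E=∅; S=∅; K=[let v]⟩
step 2: ⟨C=((λw. w) 1); E=∅; S=∅; K=[if0 :: let v]⟩
step 3: ⟨C=(λw. w); E=∅; S=∅; K=[arg :: if0 :: let v]⟩
step 4: ⟨C=1; E=∅; S=∅; K=[fun :: if0 :: let v]⟩
step 5: ⟨C=w; E={w↦0}; S={0↦1}; K=[if0 :: let v]⟩
step 6: ⟨C=(if0 6 then 0 else 1); E=∅; S={0↦1}; K=[let v]⟩
step 7: ⟨C=6; E=∅; S={0↦1}; K=[if0 :: let v]⟩
step 8: ⟨C=1; E=∅; S={0↦1}; K=[let v]⟩
step 9: ⟨C=((λu. (if0 (u + -2) then 1 else 7)) ((λq. q) v)); E={v↦1}; S={0↦1, 1↦1}; K=∅⟩
step 10: ⟨C=(λu. (if0 (u + -2) then 1 else 7)); E={v↦1}; S={0↦1, 1↦1}; K=[arg]⟩
step 11: ⟨C=((λq. q) v); E={v↦1}; S={0↦1, 1↦1}; K=[fun]⟩
step 12: ⟨C=(λq. q); E={v↦1}; S={0↦1, 1↦1}; K=[arg :: fun]⟩
step 13: ⟨C=v; E={v↦1}; S={0↦1, 1↦1}; K=[fun :: fun]⟩
step 14: ⟨C=q; E={q↦2, v↦1}; S={0↦1, 1↦1, 2↦1}; K=[fun]⟩
step 15: ⟨C=(if0 (u + -2) then 1 else 7); E={u↦3, v↦1}; S={0↦1, 1↦1, 2↦1, 3↦1}; K=∅⟩
step 16: ⟨C=(u + -2); E={u↦3, v↦1}; S={0↦1, 1↦1, 2↦1, 3↦1}; K=[if0]⟩
step 17: ⟨C=u; E={u↦3, v↦1}; S={0↦1, 1↦1, 2↦1, 3↦1}; K=[addR :: if0]⟩
step 18: ⟨C=-2; E={u↦3, v↦1}; S={0↦1, 1↦1, 2↦1, 3↦1}; K=[addL(1) :: if0]⟩
step 19: ⟨C=7; E={u↦3, v↦1}; S={0↦1, 1↦1, 2↦1, 3↦1}; K=∅⟩
→ final value 7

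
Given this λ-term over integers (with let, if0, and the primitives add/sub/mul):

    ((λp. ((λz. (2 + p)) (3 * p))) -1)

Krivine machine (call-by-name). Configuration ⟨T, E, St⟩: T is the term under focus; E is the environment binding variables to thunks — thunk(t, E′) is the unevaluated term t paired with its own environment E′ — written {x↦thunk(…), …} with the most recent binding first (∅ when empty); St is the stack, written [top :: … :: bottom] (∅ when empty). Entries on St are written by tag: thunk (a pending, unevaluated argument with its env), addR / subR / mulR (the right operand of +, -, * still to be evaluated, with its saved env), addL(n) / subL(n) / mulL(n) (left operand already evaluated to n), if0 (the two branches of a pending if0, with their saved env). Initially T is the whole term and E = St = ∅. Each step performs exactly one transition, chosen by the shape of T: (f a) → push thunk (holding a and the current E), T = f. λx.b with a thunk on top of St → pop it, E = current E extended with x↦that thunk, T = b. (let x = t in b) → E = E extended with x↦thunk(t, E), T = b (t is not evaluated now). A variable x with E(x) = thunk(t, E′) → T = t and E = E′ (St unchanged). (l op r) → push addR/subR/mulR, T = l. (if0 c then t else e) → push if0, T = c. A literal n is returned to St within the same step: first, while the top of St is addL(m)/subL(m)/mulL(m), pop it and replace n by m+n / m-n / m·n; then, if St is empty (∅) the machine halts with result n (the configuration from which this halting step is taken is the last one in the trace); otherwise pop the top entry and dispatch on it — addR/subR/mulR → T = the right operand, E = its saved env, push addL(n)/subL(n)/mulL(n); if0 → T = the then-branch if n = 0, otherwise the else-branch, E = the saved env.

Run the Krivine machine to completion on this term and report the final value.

step 0: [T=((λp. ((λz. (2 + p)) (3 * p))) -1) | E=∅ | St=∅]
step 1: [T=(λp. ((λz. (2 + p)) (3 * p))) | E=∅ | St=[thunk]]
step 2: [T=((λz. (2 + p)) (3 * p)) | E={p↦thunk(-1, ∅)} | St=∅]
step 3: [T=(λz. (2 + p)) | E={p↦thunk(-1, ∅)} | St=[thunk]]
step 4: [T=(2 + p) | E={z↦thunk((3 * p), {p↦thunk(-1, ∅)}), p↦thunk(-1, ∅)} | St=∅]
step 5: [T=2 | E={z↦thunk((3 * p), {p↦thunk(-1, ∅)}), p↦thunk(-1, ∅)} | St=[addR]]
step 6: [T=p | E={z↦thunk((3 * p), {p↦thunk(-1, ∅)}), p↦thunk(-1, ∅)} | St=[addL(2)]]
step 7: [T=-1 | E=∅ | St=[addL(2)]]
→ final value 1

Answer: 1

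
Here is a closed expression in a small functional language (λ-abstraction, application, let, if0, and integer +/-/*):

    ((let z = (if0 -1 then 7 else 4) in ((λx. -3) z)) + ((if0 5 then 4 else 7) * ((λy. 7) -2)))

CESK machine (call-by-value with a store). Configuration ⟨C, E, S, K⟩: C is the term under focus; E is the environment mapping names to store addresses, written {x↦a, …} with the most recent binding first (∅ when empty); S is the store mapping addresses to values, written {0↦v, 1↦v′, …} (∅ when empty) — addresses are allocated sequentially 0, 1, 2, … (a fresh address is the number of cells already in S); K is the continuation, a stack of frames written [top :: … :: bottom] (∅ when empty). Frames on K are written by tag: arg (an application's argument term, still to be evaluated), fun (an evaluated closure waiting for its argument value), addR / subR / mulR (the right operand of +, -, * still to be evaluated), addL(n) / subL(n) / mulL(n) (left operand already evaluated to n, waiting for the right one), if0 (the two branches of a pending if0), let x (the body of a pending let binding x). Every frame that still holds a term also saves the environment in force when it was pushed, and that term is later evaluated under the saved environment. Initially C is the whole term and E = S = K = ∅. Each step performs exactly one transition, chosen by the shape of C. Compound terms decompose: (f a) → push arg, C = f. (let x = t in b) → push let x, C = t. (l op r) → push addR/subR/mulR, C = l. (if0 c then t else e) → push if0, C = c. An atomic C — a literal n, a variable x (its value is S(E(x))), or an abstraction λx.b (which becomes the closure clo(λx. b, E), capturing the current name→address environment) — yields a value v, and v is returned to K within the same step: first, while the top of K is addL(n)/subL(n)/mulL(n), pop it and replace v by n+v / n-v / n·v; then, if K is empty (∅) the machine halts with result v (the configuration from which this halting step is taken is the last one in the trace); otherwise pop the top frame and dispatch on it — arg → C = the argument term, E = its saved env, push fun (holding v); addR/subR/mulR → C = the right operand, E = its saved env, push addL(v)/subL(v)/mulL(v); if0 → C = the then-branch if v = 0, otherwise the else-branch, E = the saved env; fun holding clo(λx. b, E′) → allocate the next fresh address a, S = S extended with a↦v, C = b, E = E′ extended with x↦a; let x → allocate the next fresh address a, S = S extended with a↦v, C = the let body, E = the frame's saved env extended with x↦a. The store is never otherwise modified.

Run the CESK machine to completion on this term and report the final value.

t=0: [C=((let z = (if0 -1 then 7 else 4) in ((λx. -3) z)) + ((if0 5 then 4 else 7) * ((λy. 7) -2))) | E=∅ | S=∅ | K=∅]
t=1: [C=(let z = (if0 -1 then 7 else 4) in ((λx. -3) z)) | E=∅ | S=∅ | K=[addR]]
t=2: [C=(if0 -1 then 7 else 4) | E=∅ | S=∅ | K=[let z :: addR]]
t=3: [C=-1 | E=∅ | S=∅ | K=[if0 :: let z :: addR]]
t=4: [C=4 | E=∅ | S=∅ | K=[let z :: addR]]
t=5: [C=((λx. -3) z) | E={z↦0} | S={0↦4} | K=[addR]]
t=6: [C=(λx. -3) | E={z↦0} | S={0↦4} | K=[arg :: addR]]
t=7: [C=z | E={z↦0} | S={0↦4} | K=[fun :: addR]]
t=8: [C=-3 | E={x↦1, z↦0} | S={0↦4, 1↦4} | K=[addR]]
t=9: [C=((if0 5 then 4 else 7) * ((λy. 7) -2)) | E=∅ | S={0↦4, 1↦4} | K=[addL(-3)]]
t=10: [C=(if0 5 then 4 else 7) | E=∅ | S={0↦4, 1↦4} | K=[mulR :: addL(-3)]]
t=11: [C=5 | E=∅ | S={0↦4, 1↦4} | K=[if0 :: mulR :: addL(-3)]]
t=12: [C=7 | E=∅ | S={0↦4, 1↦4} | K=[mulR :: addL(-3)]]
t=13: [C=((λy. 7) -2) | E=∅ | S={0↦4, 1↦4} | K=[mulL(7) :: addL(-3)]]
t=14: [C=(λy. 7) | E=∅ | S={0↦4, 1↦4} | K=[arg :: mulL(7) :: addL(-3)]]
t=15: [C=-2 | E=∅ | S={0↦4, 1↦4} | K=[fun :: mulL(7) :: addL(-3)]]
t=16: [C=7 | E={y↦2} | S={0↦4, 1↦4, 2↦-2} | K=[mulL(7) :: addL(-3)]]
→ final value 46

Answer: 46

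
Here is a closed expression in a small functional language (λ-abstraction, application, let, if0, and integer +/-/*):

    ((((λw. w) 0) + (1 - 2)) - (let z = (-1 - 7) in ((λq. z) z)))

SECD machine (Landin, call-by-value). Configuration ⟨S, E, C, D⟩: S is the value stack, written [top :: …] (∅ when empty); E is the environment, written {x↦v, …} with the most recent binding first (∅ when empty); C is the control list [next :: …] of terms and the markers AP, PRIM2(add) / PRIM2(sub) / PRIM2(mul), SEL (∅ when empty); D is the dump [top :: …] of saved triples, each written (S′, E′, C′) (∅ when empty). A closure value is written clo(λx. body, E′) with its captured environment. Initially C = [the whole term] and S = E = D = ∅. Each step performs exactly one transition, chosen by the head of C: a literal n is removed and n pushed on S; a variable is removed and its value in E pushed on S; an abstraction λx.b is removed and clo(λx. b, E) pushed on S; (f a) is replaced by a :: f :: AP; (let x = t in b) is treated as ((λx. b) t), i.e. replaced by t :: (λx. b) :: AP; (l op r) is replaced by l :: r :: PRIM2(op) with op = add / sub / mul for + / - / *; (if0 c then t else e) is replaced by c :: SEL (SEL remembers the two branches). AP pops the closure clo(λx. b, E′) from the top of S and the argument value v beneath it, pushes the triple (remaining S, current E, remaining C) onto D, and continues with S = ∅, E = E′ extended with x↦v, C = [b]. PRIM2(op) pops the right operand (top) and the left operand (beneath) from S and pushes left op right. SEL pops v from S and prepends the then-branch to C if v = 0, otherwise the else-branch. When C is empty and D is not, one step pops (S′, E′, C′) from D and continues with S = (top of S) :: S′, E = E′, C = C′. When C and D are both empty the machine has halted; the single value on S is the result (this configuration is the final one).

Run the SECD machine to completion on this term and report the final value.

Answer: 7

Derivation:
step 0: <S=∅, E=∅, C=[((((λw. w) 0) + (1 - 2)) - (let z = (-1 - 7) in ((λq. z) z)))], D=∅>
step 1: <S=∅, E=∅, C=[(((λw. w) 0) + (1 - 2)) :: (let z = (-1 - 7) in ((λq. z) z)) :: PRIM2(sub)], D=∅>
step 2: <S=∅, E=∅, C=[((λw. w) 0) :: (1 - 2) :: PRIM2(add) :: (let z = (-1 - 7) in ((λq. z) z)) :: PRIM2(sub)], D=∅>
step 3: <S=∅, E=∅, C=[0 :: (λw. w) :: AP :: (1 - 2) :: PRIM2(add) :: (let z = (-1 - 7) in ((λq. z) z)) :: PRIM2(sub)], D=∅>
step 4: <S=[0], E=∅, C=[(λw. w) :: AP :: (1 - 2) :: PRIM2(add) :: (let z = (-1 - 7) in ((λq. z) z)) :: PRIM2(sub)], D=∅>
step 5: <S=[clo(λw. w, ∅) :: 0], E=∅, C=[AP :: (1 - 2) :: PRIM2(add) :: (let z = (-1 - 7) in ((λq. z) z)) :: PRIM2(sub)], D=∅>
step 6: <S=∅, E={w↦0}, C=[w], D=[(∅, ∅, [(1 - 2) :: PRIM2(add) :: (let z = (-1 - 7) in ((λq. z) z)) :: PRIM2(sub)])]>
step 7: <S=[0], E={w↦0}, C=∅, D=[(∅, ∅, [(1 - 2) :: PRIM2(add) :: (let z = (-1 - 7) in ((λq. z) z)) :: PRIM2(sub)])]>
step 8: <S=[0], E=∅, C=[(1 - 2) :: PRIM2(add) :: (let z = (-1 - 7) in ((λq. z) z)) :: PRIM2(sub)], D=∅>
step 9: <S=[0], E=∅, C=[1 :: 2 :: PRIM2(sub) :: PRIM2(add) :: (let z = (-1 - 7) in ((λq. z) z)) :: PRIM2(sub)], D=∅>
step 10: <S=[1 :: 0], E=∅, C=[2 :: PRIM2(sub) :: PRIM2(add) :: (let z = (-1 - 7) in ((λq. z) z)) :: PRIM2(sub)], D=∅>
step 11: <S=[2 :: 1 :: 0], E=∅, C=[PRIM2(sub) :: PRIM2(add) :: (let z = (-1 - 7) in ((λq. z) z)) :: PRIM2(sub)], D=∅>
step 12: <S=[-1 :: 0], E=∅, C=[PRIM2(add) :: (let z = (-1 - 7) in ((λq. z) z)) :: PRIM2(sub)], D=∅>
step 13: <S=[-1], E=∅, C=[(let z = (-1 - 7) in ((λq. z) z)) :: PRIM2(sub)], D=∅>
step 14: <S=[-1], E=∅, C=[(-1 - 7) :: (λz. ((λq. z) z)) :: AP :: PRIM2(sub)], D=∅>
step 15: <S=[-1], E=∅, C=[-1 :: 7 :: PRIM2(sub) :: (λz. ((λq. z) z)) :: AP :: PRIM2(sub)], D=∅>
step 16: <S=[-1 :: -1], E=∅, C=[7 :: PRIM2(sub) :: (λz. ((λq. z) z)) :: AP :: PRIM2(sub)], D=∅>
step 17: <S=[7 :: -1 :: -1], E=∅, C=[PRIM2(sub) :: (λz. ((λq. z) z)) :: AP :: PRIM2(sub)], D=∅>
step 18: <S=[-8 :: -1], E=∅, C=[(λz. ((λq. z) z)) :: AP :: PRIM2(sub)], D=∅>
step 19: <S=[clo(λz. ((λq. z) z), ∅) :: -8 :: -1], E=∅, C=[AP :: PRIM2(sub)], D=∅>
step 20: <S=∅, E={z↦-8}, C=[((λq. z) z)], D=[([-1], ∅, [PRIM2(sub)])]>
step 21: <S=∅, E={z↦-8}, C=[z :: (λq. z) :: AP], D=[([-1], ∅, [PRIM2(sub)])]>
step 22: <S=[-8], E={z↦-8}, C=[(λq. z) :: AP], D=[([-1], ∅, [PRIM2(sub)])]>
step 23: <S=[clo(λq. z, {z↦-8}) :: -8], E={z↦-8}, C=[AP], D=[([-1], ∅, [PRIM2(sub)])]>
step 24: <S=∅, E={q↦-8, z↦-8}, C=[z], D=[(∅, {z↦-8}, ∅) :: ([-1], ∅, [PRIM2(sub)])]>
step 25: <S=[-8], E={q↦-8, z↦-8}, C=∅, D=[(∅, {z↦-8}, ∅) :: ([-1], ∅, [PRIM2(sub)])]>
step 26: <S=[-8], E={z↦-8}, C=∅, D=[([-1], ∅, [PRIM2(sub)])]>
step 27: <S=[-8 :: -1], E=∅, C=[PRIM2(sub)], D=∅>
step 28: <S=[7], E=∅, C=∅, D=∅>
→ final value 7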